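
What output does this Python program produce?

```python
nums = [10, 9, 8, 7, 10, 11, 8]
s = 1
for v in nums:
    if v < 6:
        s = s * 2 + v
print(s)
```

1

v=10: not <6
v=9: not <6
v=8: not <6
v=7: not <6
v=10: not <6
v=11: not <6
v=8: not <6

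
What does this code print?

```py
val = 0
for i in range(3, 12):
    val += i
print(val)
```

i=3: val = 0+3 = 3
i=4: val = 3+4 = 7
i=5: val = 7+5 = 12
i=6: val = 12+6 = 18
i=7: val = 18+7 = 25
i=8: val = 25+8 = 33
i=9: val = 33+9 = 42
i=10: val = 42+10 = 52
i=11: val = 52+11 = 63

63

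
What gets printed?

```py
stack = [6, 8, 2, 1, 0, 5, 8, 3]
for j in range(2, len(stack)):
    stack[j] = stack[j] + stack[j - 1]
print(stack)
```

j=2: stack[2] = 2+8 = 10 → [6, 8, 10, 1, 0, 5, 8, 3]
j=3: stack[3] = 1+10 = 11 → [6, 8, 10, 11, 0, 5, 8, 3]
j=4: stack[4] = 0+11 = 11 → [6, 8, 10, 11, 11, 5, 8, 3]
j=5: stack[5] = 5+11 = 16 → [6, 8, 10, 11, 11, 16, 8, 3]
j=6: stack[6] = 8+16 = 24 → [6, 8, 10, 11, 11, 16, 24, 3]
j=7: stack[7] = 3+24 = 27 → [6, 8, 10, 11, 11, 16, 24, 27]

[6, 8, 10, 11, 11, 16, 24, 27]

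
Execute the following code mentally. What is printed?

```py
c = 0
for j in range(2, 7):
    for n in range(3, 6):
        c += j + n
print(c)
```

j=2,n=3: c = 0+5 = 5
j=2,n=4: c = 5+6 = 11
j=2,n=5: c = 11+7 = 18
j=3,n=3: c = 18+6 = 24
j=3,n=4: c = 24+7 = 31
j=3,n=5: c = 31+8 = 39
j=4,n=3: c = 39+7 = 46
j=4,n=4: c = 46+8 = 54
j=4,n=5: c = 54+9 = 63
j=5,n=3: c = 63+8 = 71
j=5,n=4: c = 71+9 = 80
j=5,n=5: c = 80+10 = 90
j=6,n=3: c = 90+9 = 99
j=6,n=4: c = 99+10 = 109
j=6,n=5: c = 109+11 = 120

120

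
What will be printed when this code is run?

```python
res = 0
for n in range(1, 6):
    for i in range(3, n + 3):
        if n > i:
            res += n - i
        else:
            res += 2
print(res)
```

28

n=1,i=3: not 1>3, res = 0+2 = 2
n=2,i=3: not 2>3, res = 2+2 = 4
n=2,i=4: not 2>4, res = 4+2 = 6
n=3,i=3: not 3>3, res = 6+2 = 8
n=3,i=4: not 3>4, res = 8+2 = 10
n=3,i=5: not 3>5, res = 10+2 = 12
n=4,i=3: 4>3, res = 12+1 = 13
n=4,i=4: not 4>4, res = 13+2 = 15
n=4,i=5: not 4>5, res = 15+2 = 17
n=4,i=6: not 4>6, res = 17+2 = 19
n=5,i=3: 5>3, res = 19+2 = 21
n=5,i=4: 5>4, res = 21+1 = 22
n=5,i=5: not 5>5, res = 22+2 = 24
n=5,i=6: not 5>6, res = 24+2 = 26
n=5,i=7: not 5>7, res = 26+2 = 28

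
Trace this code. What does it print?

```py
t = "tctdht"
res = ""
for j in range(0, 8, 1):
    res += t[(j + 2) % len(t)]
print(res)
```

j=0: add t[2]='t' → 't'
j=1: add t[3]='d' → 'td'
j=2: add t[4]='h' → 'tdh'
j=3: add t[5]='t' → 'tdht'
j=4: add t[0]='t' → 'tdhtt'
j=5: add t[1]='c' → 'tdhttc'
j=6: add t[2]='t' → 'tdhttct'
j=7: add t[3]='d' → 'tdhttctd'

tdhttctd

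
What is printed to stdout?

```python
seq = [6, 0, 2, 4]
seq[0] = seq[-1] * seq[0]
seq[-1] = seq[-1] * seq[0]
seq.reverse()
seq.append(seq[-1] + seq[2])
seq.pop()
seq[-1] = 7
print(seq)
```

seq[0] = seq[-1]*seq[0] = 4*6 = 24 → [24, 0, 2, 4]
seq[-1] = seq[-1]*seq[0] = 4*24 = 96 → [24, 0, 2, 96]
reverse → [96, 2, 0, 24]
append seq[-1]+seq[2] = 24+0 = 24 → [96, 2, 0, 24, 24]
pop() removes 24 → [96, 2, 0, 24]
seq[-1] = 7 → [96, 2, 0, 7]

[96, 2, 0, 7]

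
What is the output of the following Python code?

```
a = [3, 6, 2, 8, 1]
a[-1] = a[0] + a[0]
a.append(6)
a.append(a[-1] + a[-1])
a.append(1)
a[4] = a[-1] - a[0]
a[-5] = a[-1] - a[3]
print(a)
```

[3, 6, 2, -7, -2, 6, 12, 1]

a[-1] = a[0]+a[0] = 3+3 = 6 → [3, 6, 2, 8, 6]
append 6 → [3, 6, 2, 8, 6, 6]
append a[-1]+a[-1] = 6+6 = 12 → [3, 6, 2, 8, 6, 6, 12]
append 1 → [3, 6, 2, 8, 6, 6, 12, 1]
a[4] = a[-1]-a[0] = 1-3 = -2 → [3, 6, 2, 8, -2, 6, 12, 1]
a[-5] = a[-1]-a[3] = 1-8 = -7 → [3, 6, 2, -7, -2, 6, 12, 1]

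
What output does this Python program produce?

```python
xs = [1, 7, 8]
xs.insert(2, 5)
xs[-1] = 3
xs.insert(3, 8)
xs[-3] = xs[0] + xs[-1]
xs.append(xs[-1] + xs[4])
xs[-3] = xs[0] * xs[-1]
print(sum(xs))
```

insert 5 at 2 → [1, 7, 5, 8]
xs[-1] = 3 → [1, 7, 5, 3]
insert 8 at 3 → [1, 7, 5, 8, 3]
xs[-3] = xs[0]+xs[-1] = 1+3 = 4 → [1, 7, 4, 8, 3]
append xs[-1]+xs[4] = 3+3 = 6 → [1, 7, 4, 8, 3, 6]
xs[-3] = xs[0]*xs[-1] = 1*6 = 6 → [1, 7, 4, 6, 3, 6]
sum = 27

27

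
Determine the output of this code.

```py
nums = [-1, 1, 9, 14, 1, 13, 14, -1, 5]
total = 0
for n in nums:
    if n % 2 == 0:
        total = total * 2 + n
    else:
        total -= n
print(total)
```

-26

n=-1: not even, total = 0-(-1) = 1
n=1: not even, total = 1-1 = 0
n=9: not even, total = 0-9 = -9
n=14: even, total = (-9)*2+14 = -4
n=1: not even, total = (-4)-1 = -5
n=13: not even, total = (-5)-13 = -18
n=14: even, total = (-18)*2+14 = -22
n=-1: not even, total = (-22)-(-1) = -21
n=5: not even, total = (-21)-5 = -26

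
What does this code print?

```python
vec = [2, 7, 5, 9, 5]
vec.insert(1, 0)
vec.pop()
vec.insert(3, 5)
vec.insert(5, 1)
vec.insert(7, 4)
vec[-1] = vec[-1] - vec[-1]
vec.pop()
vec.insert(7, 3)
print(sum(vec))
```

32

insert 0 at 1 → [2, 0, 7, 5, 9, 5]
pop() removes 5 → [2, 0, 7, 5, 9]
insert 5 at 3 → [2, 0, 7, 5, 5, 9]
insert 1 at 5 → [2, 0, 7, 5, 5, 1, 9]
insert 4 at 7 → [2, 0, 7, 5, 5, 1, 9, 4]
vec[-1] = vec[-1]-vec[-1] = 4-4 = 0 → [2, 0, 7, 5, 5, 1, 9, 0]
pop() removes 0 → [2, 0, 7, 5, 5, 1, 9]
insert 3 at 7 → [2, 0, 7, 5, 5, 1, 9, 3]
sum = 32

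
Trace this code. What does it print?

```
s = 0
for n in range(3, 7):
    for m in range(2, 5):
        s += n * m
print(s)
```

162

n=3,m=2: s = 0+6 = 6
n=3,m=3: s = 6+9 = 15
n=3,m=4: s = 15+12 = 27
n=4,m=2: s = 27+8 = 35
n=4,m=3: s = 35+12 = 47
n=4,m=4: s = 47+16 = 63
n=5,m=2: s = 63+10 = 73
n=5,m=3: s = 73+15 = 88
n=5,m=4: s = 88+20 = 108
n=6,m=2: s = 108+12 = 120
n=6,m=3: s = 120+18 = 138
n=6,m=4: s = 138+24 = 162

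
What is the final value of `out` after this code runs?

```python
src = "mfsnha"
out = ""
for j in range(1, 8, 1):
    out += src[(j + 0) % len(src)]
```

'fsnhamf'

j=1: add src[1]='f' → 'f'
j=2: add src[2]='s' → 'fs'
j=3: add src[3]='n' → 'fsn'
j=4: add src[4]='h' → 'fsnh'
j=5: add src[5]='a' → 'fsnha'
j=6: add src[0]='m' → 'fsnham'
j=7: add src[1]='f' → 'fsnhamf'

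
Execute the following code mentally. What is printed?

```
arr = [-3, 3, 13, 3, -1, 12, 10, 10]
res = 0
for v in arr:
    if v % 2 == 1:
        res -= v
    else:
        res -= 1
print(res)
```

-18

v=-3: odd, res = 0-(-3) = 3
v=3: odd, res = 3-3 = 0
v=13: odd, res = 0-13 = -13
v=3: odd, res = (-13)-3 = -16
v=-1: odd, res = (-16)-(-1) = -15
v=12: not odd, res = (-15)-1 = -16
v=10: not odd, res = (-16)-1 = -17
v=10: not odd, res = (-17)-1 = -18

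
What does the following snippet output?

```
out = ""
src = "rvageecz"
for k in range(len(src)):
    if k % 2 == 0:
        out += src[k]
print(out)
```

raec

k=0: add 'r' → 'r'
k=1: skip
k=2: add 'a' → 'ra'
k=3: skip
k=4: add 'e' → 'rae'
k=5: skip
k=6: add 'c' → 'raec'
k=7: skip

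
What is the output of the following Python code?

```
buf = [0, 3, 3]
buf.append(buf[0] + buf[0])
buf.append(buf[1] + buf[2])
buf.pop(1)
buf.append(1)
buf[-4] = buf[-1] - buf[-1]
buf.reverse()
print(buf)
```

append buf[0]+buf[0] = 0+0 = 0 → [0, 3, 3, 0]
append buf[1]+buf[2] = 3+3 = 6 → [0, 3, 3, 0, 6]
pop(1) removes 3 → [0, 3, 0, 6]
append 1 → [0, 3, 0, 6, 1]
buf[-4] = buf[-1]-buf[-1] = 1-1 = 0 → [0, 0, 0, 6, 1]
reverse → [1, 6, 0, 0, 0]

[1, 6, 0, 0, 0]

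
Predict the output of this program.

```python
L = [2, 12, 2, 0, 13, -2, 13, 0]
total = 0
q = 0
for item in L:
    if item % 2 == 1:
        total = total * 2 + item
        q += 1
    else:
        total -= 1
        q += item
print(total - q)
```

item=2: not odd, total = 0-1 = -1; q=2
item=12: not odd, total = (-1)-1 = -2; q=14
item=2: not odd, total = (-2)-1 = -3; q=16
item=0: not odd, total = (-3)-1 = -4; q=16
item=13: odd, total = (-4)*2+13 = 5; q=17
item=-2: not odd, total = 5-1 = 4; q=15
item=13: odd, total = 4*2+13 = 21; q=16
item=0: not odd, total = 21-1 = 20; q=16
total-q = 20-16 = 4

4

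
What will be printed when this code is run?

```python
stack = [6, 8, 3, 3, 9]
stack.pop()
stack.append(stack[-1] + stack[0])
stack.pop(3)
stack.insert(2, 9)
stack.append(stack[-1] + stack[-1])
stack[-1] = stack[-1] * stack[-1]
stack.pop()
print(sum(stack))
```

pop() removes 9 → [6, 8, 3, 3]
append stack[-1]+stack[0] = 3+6 = 9 → [6, 8, 3, 3, 9]
pop(3) removes 3 → [6, 8, 3, 9]
insert 9 at 2 → [6, 8, 9, 3, 9]
append stack[-1]+stack[-1] = 9+9 = 18 → [6, 8, 9, 3, 9, 18]
stack[-1] = stack[-1]*stack[-1] = 18*18 = 324 → [6, 8, 9, 3, 9, 324]
pop() removes 324 → [6, 8, 9, 3, 9]
sum = 35

35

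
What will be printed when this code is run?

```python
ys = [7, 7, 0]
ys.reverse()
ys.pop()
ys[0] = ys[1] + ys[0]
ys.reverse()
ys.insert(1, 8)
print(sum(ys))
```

reverse → [0, 7, 7]
pop() removes 7 → [0, 7]
ys[0] = ys[1]+ys[0] = 7+0 = 7 → [7, 7]
reverse → [7, 7]
insert 8 at 1 → [7, 8, 7]
sum = 22

22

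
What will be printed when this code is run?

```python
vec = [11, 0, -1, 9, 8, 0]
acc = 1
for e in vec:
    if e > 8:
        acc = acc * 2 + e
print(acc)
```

35

e=11: >8, acc = 1*2+11 = 13
e=0: not >8
e=-1: not >8
e=9: >8, acc = 13*2+9 = 35
e=8: not >8
e=0: not >8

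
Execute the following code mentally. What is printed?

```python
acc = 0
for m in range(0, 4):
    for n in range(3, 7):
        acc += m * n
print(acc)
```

m=0,n=3: acc = 0+0 = 0
m=0,n=4: acc = 0+0 = 0
m=0,n=5: acc = 0+0 = 0
m=0,n=6: acc = 0+0 = 0
m=1,n=3: acc = 0+3 = 3
m=1,n=4: acc = 3+4 = 7
m=1,n=5: acc = 7+5 = 12
m=1,n=6: acc = 12+6 = 18
m=2,n=3: acc = 18+6 = 24
m=2,n=4: acc = 24+8 = 32
m=2,n=5: acc = 32+10 = 42
m=2,n=6: acc = 42+12 = 54
m=3,n=3: acc = 54+9 = 63
m=3,n=4: acc = 63+12 = 75
m=3,n=5: acc = 75+15 = 90
m=3,n=6: acc = 90+18 = 108

108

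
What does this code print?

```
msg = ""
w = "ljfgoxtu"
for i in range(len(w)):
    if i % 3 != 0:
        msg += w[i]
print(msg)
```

i=0: skip
i=1: add 'j' → 'j'
i=2: add 'f' → 'jf'
i=3: skip
i=4: add 'o' → 'jfo'
i=5: add 'x' → 'jfox'
i=6: skip
i=7: add 'u' → 'jfoxu'

jfoxu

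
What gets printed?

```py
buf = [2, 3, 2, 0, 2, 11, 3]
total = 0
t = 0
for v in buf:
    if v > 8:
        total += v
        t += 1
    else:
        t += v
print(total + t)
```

v=2: not >8; t=2
v=3: not >8; t=5
v=2: not >8; t=7
v=0: not >8; t=7
v=2: not >8; t=9
v=11: >8, total = 0+11 = 11; t=10
v=3: not >8; t=13
total+t = 11+13 = 24

24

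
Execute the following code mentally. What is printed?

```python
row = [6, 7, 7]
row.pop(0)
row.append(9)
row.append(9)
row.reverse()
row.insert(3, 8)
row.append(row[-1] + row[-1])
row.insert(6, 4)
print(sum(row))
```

pop(0) removes 6 → [7, 7]
append 9 → [7, 7, 9]
append 9 → [7, 7, 9, 9]
reverse → [9, 9, 7, 7]
insert 8 at 3 → [9, 9, 7, 8, 7]
append row[-1]+row[-1] = 7+7 = 14 → [9, 9, 7, 8, 7, 14]
insert 4 at 6 → [9, 9, 7, 8, 7, 14, 4]
sum = 58

58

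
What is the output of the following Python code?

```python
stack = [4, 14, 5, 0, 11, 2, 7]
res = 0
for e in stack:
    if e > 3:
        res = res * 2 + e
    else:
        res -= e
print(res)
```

e=4: >3, res = 0*2+4 = 4
e=14: >3, res = 4*2+14 = 22
e=5: >3, res = 22*2+5 = 49
e=0: not >3, res = 49-0 = 49
e=11: >3, res = 49*2+11 = 109
e=2: not >3, res = 109-2 = 107
e=7: >3, res = 107*2+7 = 221

221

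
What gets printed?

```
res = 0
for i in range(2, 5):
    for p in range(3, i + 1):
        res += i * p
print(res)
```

i=3,p=3: res = 0+9 = 9
i=4,p=3: res = 9+12 = 21
i=4,p=4: res = 21+16 = 37

37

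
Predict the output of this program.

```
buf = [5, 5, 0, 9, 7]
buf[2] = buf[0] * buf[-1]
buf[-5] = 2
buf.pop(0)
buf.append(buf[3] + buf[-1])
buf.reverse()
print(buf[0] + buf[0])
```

28

buf[2] = buf[0]*buf[-1] = 5*7 = 35 → [5, 5, 35, 9, 7]
buf[-5] = 2 → [2, 5, 35, 9, 7]
pop(0) removes 2 → [5, 35, 9, 7]
append buf[3]+buf[-1] = 7+7 = 14 → [5, 35, 9, 7, 14]
reverse → [14, 7, 9, 35, 5]
buf[0]+buf[0] = 14+14 = 28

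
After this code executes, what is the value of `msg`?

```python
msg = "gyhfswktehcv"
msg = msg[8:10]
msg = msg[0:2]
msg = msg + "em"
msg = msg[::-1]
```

slice [8:10] → 'eh'
slice [0:2] → 'eh'
+ 'em' → 'ehem'
reverse → 'mehe'

'mehe'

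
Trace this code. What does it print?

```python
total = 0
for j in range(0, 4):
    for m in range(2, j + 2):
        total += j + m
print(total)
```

30

j=1,m=2: total = 0+3 = 3
j=2,m=2: total = 3+4 = 7
j=2,m=3: total = 7+5 = 12
j=3,m=2: total = 12+5 = 17
j=3,m=3: total = 17+6 = 23
j=3,m=4: total = 23+7 = 30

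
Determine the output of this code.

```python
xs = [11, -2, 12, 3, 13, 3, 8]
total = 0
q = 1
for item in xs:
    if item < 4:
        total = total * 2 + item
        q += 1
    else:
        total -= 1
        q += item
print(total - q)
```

item=11: not <4, total = 0-1 = -1; q=12
item=-2: <4, total = (-1)*2+(-2) = -4; q=13
item=12: not <4, total = (-4)-1 = -5; q=25
item=3: <4, total = (-5)*2+3 = -7; q=26
item=13: not <4, total = (-7)-1 = -8; q=39
item=3: <4, total = (-8)*2+3 = -13; q=40
item=8: not <4, total = (-13)-1 = -14; q=48
total-q = (-14)-48 = -62

-62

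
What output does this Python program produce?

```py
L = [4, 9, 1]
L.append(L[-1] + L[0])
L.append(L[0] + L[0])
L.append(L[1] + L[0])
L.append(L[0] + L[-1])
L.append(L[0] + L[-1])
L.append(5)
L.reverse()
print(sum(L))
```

83

append L[-1]+L[0] = 1+4 = 5 → [4, 9, 1, 5]
append L[0]+L[0] = 4+4 = 8 → [4, 9, 1, 5, 8]
append L[1]+L[0] = 9+4 = 13 → [4, 9, 1, 5, 8, 13]
append L[0]+L[-1] = 4+13 = 17 → [4, 9, 1, 5, 8, 13, 17]
append L[0]+L[-1] = 4+17 = 21 → [4, 9, 1, 5, 8, 13, 17, 21]
append 5 → [4, 9, 1, 5, 8, 13, 17, 21, 5]
reverse → [5, 21, 17, 13, 8, 5, 1, 9, 4]
sum = 83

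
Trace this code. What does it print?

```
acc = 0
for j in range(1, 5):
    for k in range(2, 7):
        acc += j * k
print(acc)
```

j=1,k=2: acc = 0+2 = 2
j=1,k=3: acc = 2+3 = 5
j=1,k=4: acc = 5+4 = 9
j=1,k=5: acc = 9+5 = 14
j=1,k=6: acc = 14+6 = 20
j=2,k=2: acc = 20+4 = 24
j=2,k=3: acc = 24+6 = 30
j=2,k=4: acc = 30+8 = 38
j=2,k=5: acc = 38+10 = 48
j=2,k=6: acc = 48+12 = 60
j=3,k=2: acc = 60+6 = 66
j=3,k=3: acc = 66+9 = 75
j=3,k=4: acc = 75+12 = 87
j=3,k=5: acc = 87+15 = 102
j=3,k=6: acc = 102+18 = 120
j=4,k=2: acc = 120+8 = 128
j=4,k=3: acc = 128+12 = 140
j=4,k=4: acc = 140+16 = 156
j=4,k=5: acc = 156+20 = 176
j=4,k=6: acc = 176+24 = 200

200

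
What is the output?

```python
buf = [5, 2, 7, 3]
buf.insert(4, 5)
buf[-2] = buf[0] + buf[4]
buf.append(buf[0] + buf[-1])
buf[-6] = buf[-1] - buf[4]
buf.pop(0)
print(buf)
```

[2, 7, 10, 5, 10]

insert 5 at 4 → [5, 2, 7, 3, 5]
buf[-2] = buf[0]+buf[4] = 5+5 = 10 → [5, 2, 7, 10, 5]
append buf[0]+buf[-1] = 5+5 = 10 → [5, 2, 7, 10, 5, 10]
buf[-6] = buf[-1]-buf[4] = 10-5 = 5 → [5, 2, 7, 10, 5, 10]
pop(0) removes 5 → [2, 7, 10, 5, 10]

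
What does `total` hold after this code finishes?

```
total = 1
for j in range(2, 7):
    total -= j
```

-19

j=2: total = 1-2 = -1
j=3: total = (-1)-3 = -4
j=4: total = (-4)-4 = -8
j=5: total = (-8)-5 = -13
j=6: total = (-13)-6 = -19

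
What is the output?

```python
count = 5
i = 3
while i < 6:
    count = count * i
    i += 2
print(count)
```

i=3: count = 5*3 = 15
i=5: count = 15*5 = 75

75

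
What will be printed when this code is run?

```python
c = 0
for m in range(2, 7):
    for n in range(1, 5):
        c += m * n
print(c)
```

m=2,n=1: c = 0+2 = 2
m=2,n=2: c = 2+4 = 6
m=2,n=3: c = 6+6 = 12
m=2,n=4: c = 12+8 = 20
m=3,n=1: c = 20+3 = 23
m=3,n=2: c = 23+6 = 29
m=3,n=3: c = 29+9 = 38
m=3,n=4: c = 38+12 = 50
m=4,n=1: c = 50+4 = 54
m=4,n=2: c = 54+8 = 62
m=4,n=3: c = 62+12 = 74
m=4,n=4: c = 74+16 = 90
m=5,n=1: c = 90+5 = 95
m=5,n=2: c = 95+10 = 105
m=5,n=3: c = 105+15 = 120
m=5,n=4: c = 120+20 = 140
m=6,n=1: c = 140+6 = 146
m=6,n=2: c = 146+12 = 158
m=6,n=3: c = 158+18 = 176
m=6,n=4: c = 176+24 = 200

200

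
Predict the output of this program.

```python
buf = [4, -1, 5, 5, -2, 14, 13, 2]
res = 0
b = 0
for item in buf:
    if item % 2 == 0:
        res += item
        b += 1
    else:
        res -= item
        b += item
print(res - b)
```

-30

item=4: even, res = 0+4 = 4; b=1
item=-1: not even, res = 4-(-1) = 5; b=0
item=5: not even, res = 5-5 = 0; b=5
item=5: not even, res = 0-5 = -5; b=10
item=-2: even, res = (-5)+(-2) = -7; b=11
item=14: even, res = (-7)+14 = 7; b=12
item=13: not even, res = 7-13 = -6; b=25
item=2: even, res = (-6)+2 = -4; b=26
res-b = (-4)-26 = -30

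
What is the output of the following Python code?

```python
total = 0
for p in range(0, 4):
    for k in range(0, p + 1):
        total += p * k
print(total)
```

25

p=0,k=0: total = 0+0 = 0
p=1,k=0: total = 0+0 = 0
p=1,k=1: total = 0+1 = 1
p=2,k=0: total = 1+0 = 1
p=2,k=1: total = 1+2 = 3
p=2,k=2: total = 3+4 = 7
p=3,k=0: total = 7+0 = 7
p=3,k=1: total = 7+3 = 10
p=3,k=2: total = 10+6 = 16
p=3,k=3: total = 16+9 = 25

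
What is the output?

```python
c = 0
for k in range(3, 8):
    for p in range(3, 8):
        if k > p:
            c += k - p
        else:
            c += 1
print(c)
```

35

k=3,p=3: not 3>3, c = 0+1 = 1
k=3,p=4: not 3>4, c = 1+1 = 2
k=3,p=5: not 3>5, c = 2+1 = 3
k=3,p=6: not 3>6, c = 3+1 = 4
k=3,p=7: not 3>7, c = 4+1 = 5
k=4,p=3: 4>3, c = 5+1 = 6
k=4,p=4: not 4>4, c = 6+1 = 7
k=4,p=5: not 4>5, c = 7+1 = 8
k=4,p=6: not 4>6, c = 8+1 = 9
k=4,p=7: not 4>7, c = 9+1 = 10
k=5,p=3: 5>3, c = 10+2 = 12
k=5,p=4: 5>4, c = 12+1 = 13
k=5,p=5: not 5>5, c = 13+1 = 14
k=5,p=6: not 5>6, c = 14+1 = 15
k=5,p=7: not 5>7, c = 15+1 = 16
k=6,p=3: 6>3, c = 16+3 = 19
k=6,p=4: 6>4, c = 19+2 = 21
k=6,p=5: 6>5, c = 21+1 = 22
k=6,p=6: not 6>6, c = 22+1 = 23
k=6,p=7: not 6>7, c = 23+1 = 24
k=7,p=3: 7>3, c = 24+4 = 28
k=7,p=4: 7>4, c = 28+3 = 31
k=7,p=5: 7>5, c = 31+2 = 33
k=7,p=6: 7>6, c = 33+1 = 34
k=7,p=7: not 7>7, c = 34+1 = 35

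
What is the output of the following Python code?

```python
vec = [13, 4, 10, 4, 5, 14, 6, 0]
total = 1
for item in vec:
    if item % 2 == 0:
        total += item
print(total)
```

39

item=13: not even
item=4: even, total = 1+4 = 5
item=10: even, total = 5+10 = 15
item=4: even, total = 15+4 = 19
item=5: not even
item=14: even, total = 19+14 = 33
item=6: even, total = 33+6 = 39
item=0: even, total = 39+0 = 39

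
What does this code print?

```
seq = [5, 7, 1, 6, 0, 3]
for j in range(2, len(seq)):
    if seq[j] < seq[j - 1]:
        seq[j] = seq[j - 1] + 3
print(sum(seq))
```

j=2: 1<7, seq[2] = 7+3 = 10 → [5, 7, 10, 6, 0, 3]
j=3: 6<10, seq[3] = 10+3 = 13 → [5, 7, 10, 13, 0, 3]
j=4: 0<13, seq[4] = 13+3 = 16 → [5, 7, 10, 13, 16, 3]
j=5: 3<16, seq[5] = 16+3 = 19 → [5, 7, 10, 13, 16, 19]
sum = 70

70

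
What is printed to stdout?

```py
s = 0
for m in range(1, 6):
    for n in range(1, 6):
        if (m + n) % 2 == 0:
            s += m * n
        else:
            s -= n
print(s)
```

m=1,n=1: even sum, s = 0+1 = 1
m=1,n=2: odd sum, s = 1-2 = -1
m=1,n=3: even sum, s = (-1)+3 = 2
m=1,n=4: odd sum, s = 2-4 = -2
m=1,n=5: even sum, s = (-2)+5 = 3
m=2,n=1: odd sum, s = 3-1 = 2
m=2,n=2: even sum, s = 2+4 = 6
m=2,n=3: odd sum, s = 6-3 = 3
m=2,n=4: even sum, s = 3+8 = 11
m=2,n=5: odd sum, s = 11-5 = 6
m=3,n=1: even sum, s = 6+3 = 9
m=3,n=2: odd sum, s = 9-2 = 7
m=3,n=3: even sum, s = 7+9 = 16
m=3,n=4: odd sum, s = 16-4 = 12
m=3,n=5: even sum, s = 12+15 = 27
m=4,n=1: odd sum, s = 27-1 = 26
m=4,n=2: even sum, s = 26+8 = 34
m=4,n=3: odd sum, s = 34-3 = 31
m=4,n=4: even sum, s = 31+16 = 47
m=4,n=5: odd sum, s = 47-5 = 42
m=5,n=1: even sum, s = 42+5 = 47
m=5,n=2: odd sum, s = 47-2 = 45
m=5,n=3: even sum, s = 45+15 = 60
m=5,n=4: odd sum, s = 60-4 = 56
m=5,n=5: even sum, s = 56+25 = 81

81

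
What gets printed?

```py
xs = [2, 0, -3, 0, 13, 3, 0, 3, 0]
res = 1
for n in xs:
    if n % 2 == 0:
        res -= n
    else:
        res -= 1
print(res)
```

n=2: even, res = 1-2 = -1
n=0: even, res = (-1)-0 = -1
n=-3: not even, res = (-1)-1 = -2
n=0: even, res = (-2)-0 = -2
n=13: not even, res = (-2)-1 = -3
n=3: not even, res = (-3)-1 = -4
n=0: even, res = (-4)-0 = -4
n=3: not even, res = (-4)-1 = -5
n=0: even, res = (-5)-0 = -5

-5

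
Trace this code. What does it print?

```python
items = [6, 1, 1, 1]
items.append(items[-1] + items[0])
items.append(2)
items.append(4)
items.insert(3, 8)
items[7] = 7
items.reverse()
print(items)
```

append items[-1]+items[0] = 1+6 = 7 → [6, 1, 1, 1, 7]
append 2 → [6, 1, 1, 1, 7, 2]
append 4 → [6, 1, 1, 1, 7, 2, 4]
insert 8 at 3 → [6, 1, 1, 8, 1, 7, 2, 4]
items[7] = 7 → [6, 1, 1, 8, 1, 7, 2, 7]
reverse → [7, 2, 7, 1, 8, 1, 1, 6]

[7, 2, 7, 1, 8, 1, 1, 6]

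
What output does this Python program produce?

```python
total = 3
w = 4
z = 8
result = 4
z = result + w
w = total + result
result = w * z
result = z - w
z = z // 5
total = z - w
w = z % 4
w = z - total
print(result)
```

1

z = 4+4 = 8
w = 3+4 = 7
result = 7*8 = 56
result = 8-7 = 1
z = 8//5 = 1
total = 1-7 = -6
w = 1%4 = 1
w = 1-(-6) = 7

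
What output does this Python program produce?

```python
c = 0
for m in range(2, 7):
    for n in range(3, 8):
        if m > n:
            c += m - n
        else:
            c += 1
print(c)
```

29

m=2,n=3: not 2>3, c = 0+1 = 1
m=2,n=4: not 2>4, c = 1+1 = 2
m=2,n=5: not 2>5, c = 2+1 = 3
m=2,n=6: not 2>6, c = 3+1 = 4
m=2,n=7: not 2>7, c = 4+1 = 5
m=3,n=3: not 3>3, c = 5+1 = 6
m=3,n=4: not 3>4, c = 6+1 = 7
m=3,n=5: not 3>5, c = 7+1 = 8
m=3,n=6: not 3>6, c = 8+1 = 9
m=3,n=7: not 3>7, c = 9+1 = 10
m=4,n=3: 4>3, c = 10+1 = 11
m=4,n=4: not 4>4, c = 11+1 = 12
m=4,n=5: not 4>5, c = 12+1 = 13
m=4,n=6: not 4>6, c = 13+1 = 14
m=4,n=7: not 4>7, c = 14+1 = 15
m=5,n=3: 5>3, c = 15+2 = 17
m=5,n=4: 5>4, c = 17+1 = 18
m=5,n=5: not 5>5, c = 18+1 = 19
m=5,n=6: not 5>6, c = 19+1 = 20
m=5,n=7: not 5>7, c = 20+1 = 21
m=6,n=3: 6>3, c = 21+3 = 24
m=6,n=4: 6>4, c = 24+2 = 26
m=6,n=5: 6>5, c = 26+1 = 27
m=6,n=6: not 6>6, c = 27+1 = 28
m=6,n=7: not 6>7, c = 28+1 = 29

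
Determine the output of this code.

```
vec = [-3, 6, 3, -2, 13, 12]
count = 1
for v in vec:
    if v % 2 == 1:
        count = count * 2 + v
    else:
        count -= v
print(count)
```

v=-3: odd, count = 1*2+(-3) = -1
v=6: not odd, count = (-1)-6 = -7
v=3: odd, count = (-7)*2+3 = -11
v=-2: not odd, count = (-11)-(-2) = -9
v=13: odd, count = (-9)*2+13 = -5
v=12: not odd, count = (-5)-12 = -17

-17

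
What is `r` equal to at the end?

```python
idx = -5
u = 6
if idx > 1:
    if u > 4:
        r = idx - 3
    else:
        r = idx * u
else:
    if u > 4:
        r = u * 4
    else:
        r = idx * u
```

idx=-5, u=6
idx > 1 is False; u > 4 is True
→ r = u * 4 = 24

24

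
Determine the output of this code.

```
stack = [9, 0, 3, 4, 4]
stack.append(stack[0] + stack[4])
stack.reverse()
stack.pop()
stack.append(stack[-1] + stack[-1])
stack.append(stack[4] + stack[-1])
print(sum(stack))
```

append stack[0]+stack[4] = 9+4 = 13 → [9, 0, 3, 4, 4, 13]
reverse → [13, 4, 4, 3, 0, 9]
pop() removes 9 → [13, 4, 4, 3, 0]
append stack[-1]+stack[-1] = 0+0 = 0 → [13, 4, 4, 3, 0, 0]
append stack[4]+stack[-1] = 0+0 = 0 → [13, 4, 4, 3, 0, 0, 0]
sum = 24

24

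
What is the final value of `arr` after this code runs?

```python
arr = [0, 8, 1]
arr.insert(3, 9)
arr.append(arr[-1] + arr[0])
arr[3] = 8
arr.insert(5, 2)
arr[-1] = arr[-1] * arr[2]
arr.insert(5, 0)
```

insert 9 at 3 → [0, 8, 1, 9]
append arr[-1]+arr[0] = 9+0 = 9 → [0, 8, 1, 9, 9]
arr[3] = 8 → [0, 8, 1, 8, 9]
insert 2 at 5 → [0, 8, 1, 8, 9, 2]
arr[-1] = arr[-1]*arr[2] = 2*1 = 2 → [0, 8, 1, 8, 9, 2]
insert 0 at 5 → [0, 8, 1, 8, 9, 0, 2]

[0, 8, 1, 8, 9, 0, 2]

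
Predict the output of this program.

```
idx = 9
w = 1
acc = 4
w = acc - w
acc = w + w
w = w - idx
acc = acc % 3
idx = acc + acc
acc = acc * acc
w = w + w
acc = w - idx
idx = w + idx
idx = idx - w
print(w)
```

w = 4-1 = 3
acc = 3+3 = 6
w = 3-9 = -6
acc = 6%3 = 0
idx = 0+0 = 0
acc = 0*0 = 0
w = (-6)+(-6) = -12
acc = (-12)-0 = -12
idx = (-12)+0 = -12
idx = (-12)-(-12) = 0

-12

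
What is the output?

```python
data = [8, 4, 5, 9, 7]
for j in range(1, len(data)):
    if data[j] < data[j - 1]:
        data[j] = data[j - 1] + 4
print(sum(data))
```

j=1: 4<8, data[1] = 8+4 = 12 → [8, 12, 5, 9, 7]
j=2: 5<12, data[2] = 12+4 = 16 → [8, 12, 16, 9, 7]
j=3: 9<16, data[3] = 16+4 = 20 → [8, 12, 16, 20, 7]
j=4: 7<20, data[4] = 20+4 = 24 → [8, 12, 16, 20, 24]
sum = 80

80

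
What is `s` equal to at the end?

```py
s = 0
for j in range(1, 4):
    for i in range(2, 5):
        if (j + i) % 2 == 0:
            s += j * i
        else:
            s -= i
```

j=1,i=2: odd sum, s = 0-2 = -2
j=1,i=3: even sum, s = (-2)+3 = 1
j=1,i=4: odd sum, s = 1-4 = -3
j=2,i=2: even sum, s = (-3)+4 = 1
j=2,i=3: odd sum, s = 1-3 = -2
j=2,i=4: even sum, s = (-2)+8 = 6
j=3,i=2: odd sum, s = 6-2 = 4
j=3,i=3: even sum, s = 4+9 = 13
j=3,i=4: odd sum, s = 13-4 = 9

9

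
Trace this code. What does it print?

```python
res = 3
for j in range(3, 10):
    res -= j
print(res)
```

j=3: res = 3-3 = 0
j=4: res = 0-4 = -4
j=5: res = (-4)-5 = -9
j=6: res = (-9)-6 = -15
j=7: res = (-15)-7 = -22
j=8: res = (-22)-8 = -30
j=9: res = (-30)-9 = -39

-39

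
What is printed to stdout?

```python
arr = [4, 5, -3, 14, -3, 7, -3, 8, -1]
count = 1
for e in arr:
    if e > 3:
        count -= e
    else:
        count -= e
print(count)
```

e=4: >3, count = 1-4 = -3
e=5: >3, count = (-3)-5 = -8
e=-3: not >3, count = (-8)-(-3) = -5
e=14: >3, count = (-5)-14 = -19
e=-3: not >3, count = (-19)-(-3) = -16
e=7: >3, count = (-16)-7 = -23
e=-3: not >3, count = (-23)-(-3) = -20
e=8: >3, count = (-20)-8 = -28
e=-1: not >3, count = (-28)-(-1) = -27

-27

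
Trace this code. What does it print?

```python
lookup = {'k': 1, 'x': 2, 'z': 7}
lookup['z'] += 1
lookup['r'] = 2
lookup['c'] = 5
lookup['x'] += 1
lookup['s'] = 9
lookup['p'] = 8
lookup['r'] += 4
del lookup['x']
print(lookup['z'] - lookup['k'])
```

7

lookup['z'] = 7+1 = 8 → {'k': 1, 'x': 2, 'z': 8}
lookup['r'] = 2 → {'k': 1, 'x': 2, 'z': 8, 'r': 2}
lookup['c'] = 5 → {'k': 1, 'x': 2, 'z': 8, 'r': 2, 'c': 5}
lookup['x'] = 2+1 = 3 → {'k': 1, 'x': 3, 'z': 8, 'r': 2, 'c': 5}
lookup['s'] = 9 → {'k': 1, 'x': 3, 'z': 8, 'r': 2, 'c': 5, 's': 9}
lookup['p'] = 8 → {'k': 1, 'x': 3, 'z': 8, 'r': 2, 'c': 5, 's': 9, 'p': 8}
lookup['r'] = 2+4 = 6 → {'k': 1, 'x': 3, 'z': 8, 'r': 6, 'c': 5, 's': 9, 'p': 8}
del 'x' → {'k': 1, 'z': 8, 'r': 6, 'c': 5, 's': 9, 'p': 8}
lookup['z']-lookup['k'] = 8-1 = 7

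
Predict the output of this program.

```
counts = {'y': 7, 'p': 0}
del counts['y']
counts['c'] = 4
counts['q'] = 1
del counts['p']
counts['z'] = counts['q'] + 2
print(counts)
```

{'c': 4, 'q': 1, 'z': 3}

del 'y' → {'p': 0}
counts['c'] = 4 → {'p': 0, 'c': 4}
counts['q'] = 1 → {'p': 0, 'c': 4, 'q': 1}
del 'p' → {'c': 4, 'q': 1}
counts['z'] = counts['q']+2 = 3 → {'c': 4, 'q': 1, 'z': 3}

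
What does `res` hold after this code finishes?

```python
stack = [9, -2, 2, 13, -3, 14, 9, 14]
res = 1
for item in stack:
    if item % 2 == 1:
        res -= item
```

item=9: odd, res = 1-9 = -8
item=-2: not odd
item=2: not odd
item=13: odd, res = (-8)-13 = -21
item=-3: odd, res = (-21)-(-3) = -18
item=14: not odd
item=9: odd, res = (-18)-9 = -27
item=14: not odd

-27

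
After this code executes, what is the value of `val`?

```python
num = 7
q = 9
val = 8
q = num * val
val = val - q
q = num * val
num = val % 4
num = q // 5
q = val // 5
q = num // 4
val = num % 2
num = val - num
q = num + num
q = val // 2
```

0

q = 7*8 = 56
val = 8-56 = -48
q = 7*(-48) = -336
num = (-48)%4 = 0
num = (-336)//5 = -68
q = (-48)//5 = -10
q = (-68)//4 = -17
val = (-68)%2 = 0
num = 0-(-68) = 68
q = 68+68 = 136
q = 0//2 = 0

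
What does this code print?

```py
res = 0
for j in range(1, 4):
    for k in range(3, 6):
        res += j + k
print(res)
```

54

j=1,k=3: res = 0+4 = 4
j=1,k=4: res = 4+5 = 9
j=1,k=5: res = 9+6 = 15
j=2,k=3: res = 15+5 = 20
j=2,k=4: res = 20+6 = 26
j=2,k=5: res = 26+7 = 33
j=3,k=3: res = 33+6 = 39
j=3,k=4: res = 39+7 = 46
j=3,k=5: res = 46+8 = 54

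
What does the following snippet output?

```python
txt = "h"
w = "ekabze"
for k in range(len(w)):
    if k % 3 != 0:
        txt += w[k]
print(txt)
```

k=0: skip
k=1: add 'k' → 'hk'
k=2: add 'a' → 'hka'
k=3: skip
k=4: add 'z' → 'hkaz'
k=5: add 'e' → 'hkaze'

hkaze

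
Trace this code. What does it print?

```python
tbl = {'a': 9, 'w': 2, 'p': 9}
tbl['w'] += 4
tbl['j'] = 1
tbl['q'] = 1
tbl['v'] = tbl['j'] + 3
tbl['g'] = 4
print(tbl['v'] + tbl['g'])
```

8

tbl['w'] = 2+4 = 6 → {'a': 9, 'w': 6, 'p': 9}
tbl['j'] = 1 → {'a': 9, 'w': 6, 'p': 9, 'j': 1}
tbl['q'] = 1 → {'a': 9, 'w': 6, 'p': 9, 'j': 1, 'q': 1}
tbl['v'] = tbl['j']+3 = 4 → {'a': 9, 'w': 6, 'p': 9, 'j': 1, 'q': 1, 'v': 4}
tbl['g'] = 4 → {'a': 9, 'w': 6, 'p': 9, 'j': 1, 'q': 1, 'v': 4, 'g': 4}
tbl['v']+tbl['g'] = 4+4 = 8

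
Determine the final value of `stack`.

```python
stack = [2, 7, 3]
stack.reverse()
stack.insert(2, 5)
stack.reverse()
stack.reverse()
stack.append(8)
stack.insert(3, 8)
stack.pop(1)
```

[3, 5, 8, 2, 8]

reverse → [3, 7, 2]
insert 5 at 2 → [3, 7, 5, 2]
reverse → [2, 5, 7, 3]
reverse → [3, 7, 5, 2]
append 8 → [3, 7, 5, 2, 8]
insert 8 at 3 → [3, 7, 5, 8, 2, 8]
pop(1) removes 7 → [3, 5, 8, 2, 8]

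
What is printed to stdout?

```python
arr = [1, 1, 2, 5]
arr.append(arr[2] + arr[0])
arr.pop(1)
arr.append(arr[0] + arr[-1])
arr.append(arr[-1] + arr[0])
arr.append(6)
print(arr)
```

[1, 2, 5, 3, 4, 5, 6]

append arr[2]+arr[0] = 2+1 = 3 → [1, 1, 2, 5, 3]
pop(1) removes 1 → [1, 2, 5, 3]
append arr[0]+arr[-1] = 1+3 = 4 → [1, 2, 5, 3, 4]
append arr[-1]+arr[0] = 4+1 = 5 → [1, 2, 5, 3, 4, 5]
append 6 → [1, 2, 5, 3, 4, 5, 6]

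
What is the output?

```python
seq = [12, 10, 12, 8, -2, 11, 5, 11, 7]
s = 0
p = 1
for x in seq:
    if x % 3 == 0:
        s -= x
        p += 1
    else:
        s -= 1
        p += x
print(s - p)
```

-84

x=12: %3==0, s = 0-12 = -12; p=2
x=10: not %3==0, s = (-12)-1 = -13; p=12
x=12: %3==0, s = (-13)-12 = -25; p=13
x=8: not %3==0, s = (-25)-1 = -26; p=21
x=-2: not %3==0, s = (-26)-1 = -27; p=19
x=11: not %3==0, s = (-27)-1 = -28; p=30
x=5: not %3==0, s = (-28)-1 = -29; p=35
x=11: not %3==0, s = (-29)-1 = -30; p=46
x=7: not %3==0, s = (-30)-1 = -31; p=53
s-p = (-31)-53 = -84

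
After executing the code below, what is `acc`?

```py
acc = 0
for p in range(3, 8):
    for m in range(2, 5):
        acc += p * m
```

225

p=3,m=2: acc = 0+6 = 6
p=3,m=3: acc = 6+9 = 15
p=3,m=4: acc = 15+12 = 27
p=4,m=2: acc = 27+8 = 35
p=4,m=3: acc = 35+12 = 47
p=4,m=4: acc = 47+16 = 63
p=5,m=2: acc = 63+10 = 73
p=5,m=3: acc = 73+15 = 88
p=5,m=4: acc = 88+20 = 108
p=6,m=2: acc = 108+12 = 120
p=6,m=3: acc = 120+18 = 138
p=6,m=4: acc = 138+24 = 162
p=7,m=2: acc = 162+14 = 176
p=7,m=3: acc = 176+21 = 197
p=7,m=4: acc = 197+28 = 225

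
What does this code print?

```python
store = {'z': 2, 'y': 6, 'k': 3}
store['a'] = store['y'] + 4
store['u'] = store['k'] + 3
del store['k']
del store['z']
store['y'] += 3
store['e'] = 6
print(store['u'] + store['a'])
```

store['a'] = store['y']+4 = 10 → {'z': 2, 'y': 6, 'k': 3, 'a': 10}
store['u'] = store['k']+3 = 6 → {'z': 2, 'y': 6, 'k': 3, 'a': 10, 'u': 6}
del 'k' → {'z': 2, 'y': 6, 'a': 10, 'u': 6}
del 'z' → {'y': 6, 'a': 10, 'u': 6}
store['y'] = 6+3 = 9 → {'y': 9, 'a': 10, 'u': 6}
store['e'] = 6 → {'y': 9, 'a': 10, 'u': 6, 'e': 6}
store['u']+store['a'] = 6+10 = 16

16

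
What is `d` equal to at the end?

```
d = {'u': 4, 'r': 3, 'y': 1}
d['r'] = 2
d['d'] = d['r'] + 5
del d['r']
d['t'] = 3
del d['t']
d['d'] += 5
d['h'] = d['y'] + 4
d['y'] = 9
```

d['r'] = 2 → {'u': 4, 'r': 2, 'y': 1}
d['d'] = d['r']+5 = 7 → {'u': 4, 'r': 2, 'y': 1, 'd': 7}
del 'r' → {'u': 4, 'y': 1, 'd': 7}
d['t'] = 3 → {'u': 4, 'y': 1, 'd': 7, 't': 3}
del 't' → {'u': 4, 'y': 1, 'd': 7}
d['d'] = 7+5 = 12 → {'u': 4, 'y': 1, 'd': 12}
d['h'] = d['y']+4 = 5 → {'u': 4, 'y': 1, 'd': 12, 'h': 5}
d['y'] = 9 → {'u': 4, 'y': 9, 'd': 12, 'h': 5}

{'u': 4, 'y': 9, 'd': 12, 'h': 5}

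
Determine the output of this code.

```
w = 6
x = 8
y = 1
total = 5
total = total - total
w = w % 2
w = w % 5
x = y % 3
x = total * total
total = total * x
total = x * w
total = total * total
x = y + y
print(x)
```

total = 5-5 = 0
w = 6%2 = 0
w = 0%5 = 0
x = 1%3 = 1
x = 0*0 = 0
total = 0*0 = 0
total = 0*0 = 0
total = 0*0 = 0
x = 1+1 = 2

2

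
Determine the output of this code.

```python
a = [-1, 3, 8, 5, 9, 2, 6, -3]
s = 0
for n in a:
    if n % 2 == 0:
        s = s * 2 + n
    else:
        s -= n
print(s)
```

-27

n=-1: not even, s = 0-(-1) = 1
n=3: not even, s = 1-3 = -2
n=8: even, s = (-2)*2+8 = 4
n=5: not even, s = 4-5 = -1
n=9: not even, s = (-1)-9 = -10
n=2: even, s = (-10)*2+2 = -18
n=6: even, s = (-18)*2+6 = -30
n=-3: not even, s = (-30)-(-3) = -27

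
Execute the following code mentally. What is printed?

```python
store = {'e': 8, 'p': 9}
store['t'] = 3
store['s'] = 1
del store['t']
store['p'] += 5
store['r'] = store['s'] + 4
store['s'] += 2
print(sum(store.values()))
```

30

store['t'] = 3 → {'e': 8, 'p': 9, 't': 3}
store['s'] = 1 → {'e': 8, 'p': 9, 't': 3, 's': 1}
del 't' → {'e': 8, 'p': 9, 's': 1}
store['p'] = 9+5 = 14 → {'e': 8, 'p': 14, 's': 1}
store['r'] = store['s']+4 = 5 → {'e': 8, 'p': 14, 's': 1, 'r': 5}
store['s'] = 1+2 = 3 → {'e': 8, 'p': 14, 's': 3, 'r': 5}
sum of values = 30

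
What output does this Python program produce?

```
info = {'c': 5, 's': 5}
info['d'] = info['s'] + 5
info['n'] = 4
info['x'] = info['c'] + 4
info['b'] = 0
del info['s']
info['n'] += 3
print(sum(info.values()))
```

31

info['d'] = info['s']+5 = 10 → {'c': 5, 's': 5, 'd': 10}
info['n'] = 4 → {'c': 5, 's': 5, 'd': 10, 'n': 4}
info['x'] = info['c']+4 = 9 → {'c': 5, 's': 5, 'd': 10, 'n': 4, 'x': 9}
info['b'] = 0 → {'c': 5, 's': 5, 'd': 10, 'n': 4, 'x': 9, 'b': 0}
del 's' → {'c': 5, 'd': 10, 'n': 4, 'x': 9, 'b': 0}
info['n'] = 4+3 = 7 → {'c': 5, 'd': 10, 'n': 7, 'x': 9, 'b': 0}
sum of values = 31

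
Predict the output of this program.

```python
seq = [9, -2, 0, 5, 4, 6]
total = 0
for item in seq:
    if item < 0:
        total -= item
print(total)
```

item=9: not <0
item=-2: <0, total = 0-(-2) = 2
item=0: not <0
item=5: not <0
item=4: not <0
item=6: not <0

2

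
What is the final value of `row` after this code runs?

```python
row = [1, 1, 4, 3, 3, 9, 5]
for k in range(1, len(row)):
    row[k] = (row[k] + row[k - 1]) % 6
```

[1, 2, 0, 3, 0, 3, 2]

k=1: row[1] = (1+1)%6 = 2 → [1, 2, 4, 3, 3, 9, 5]
k=2: row[2] = (4+2)%6 = 0 → [1, 2, 0, 3, 3, 9, 5]
k=3: row[3] = (3+0)%6 = 3 → [1, 2, 0, 3, 3, 9, 5]
k=4: row[4] = (3+3)%6 = 0 → [1, 2, 0, 3, 0, 9, 5]
k=5: row[5] = (9+0)%6 = 3 → [1, 2, 0, 3, 0, 3, 5]
k=6: row[6] = (5+3)%6 = 2 → [1, 2, 0, 3, 0, 3, 2]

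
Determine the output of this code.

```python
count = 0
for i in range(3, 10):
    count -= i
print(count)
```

-42

i=3: count = 0-3 = -3
i=4: count = (-3)-4 = -7
i=5: count = (-7)-5 = -12
i=6: count = (-12)-6 = -18
i=7: count = (-18)-7 = -25
i=8: count = (-25)-8 = -33
i=9: count = (-33)-9 = -42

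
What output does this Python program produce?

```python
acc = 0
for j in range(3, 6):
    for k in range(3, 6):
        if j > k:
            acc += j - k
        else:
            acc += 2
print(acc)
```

j=3,k=3: not 3>3, acc = 0+2 = 2
j=3,k=4: not 3>4, acc = 2+2 = 4
j=3,k=5: not 3>5, acc = 4+2 = 6
j=4,k=3: 4>3, acc = 6+1 = 7
j=4,k=4: not 4>4, acc = 7+2 = 9
j=4,k=5: not 4>5, acc = 9+2 = 11
j=5,k=3: 5>3, acc = 11+2 = 13
j=5,k=4: 5>4, acc = 13+1 = 14
j=5,k=5: not 5>5, acc = 14+2 = 16

16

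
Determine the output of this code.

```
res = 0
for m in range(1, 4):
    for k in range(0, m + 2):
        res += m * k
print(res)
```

45

m=1,k=0: res = 0+0 = 0
m=1,k=1: res = 0+1 = 1
m=1,k=2: res = 1+2 = 3
m=2,k=0: res = 3+0 = 3
m=2,k=1: res = 3+2 = 5
m=2,k=2: res = 5+4 = 9
m=2,k=3: res = 9+6 = 15
m=3,k=0: res = 15+0 = 15
m=3,k=1: res = 15+3 = 18
m=3,k=2: res = 18+6 = 24
m=3,k=3: res = 24+9 = 33
m=3,k=4: res = 33+12 = 45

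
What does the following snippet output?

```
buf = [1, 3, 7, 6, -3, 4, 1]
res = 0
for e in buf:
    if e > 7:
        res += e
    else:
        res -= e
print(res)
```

-19

e=1: not >7, res = 0-1 = -1
e=3: not >7, res = (-1)-3 = -4
e=7: not >7, res = (-4)-7 = -11
e=6: not >7, res = (-11)-6 = -17
e=-3: not >7, res = (-17)-(-3) = -14
e=4: not >7, res = (-14)-4 = -18
e=1: not >7, res = (-18)-1 = -19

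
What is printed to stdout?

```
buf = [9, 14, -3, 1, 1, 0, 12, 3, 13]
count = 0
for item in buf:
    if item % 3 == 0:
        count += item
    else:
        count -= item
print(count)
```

item=9: %3==0, count = 0+9 = 9
item=14: not %3==0, count = 9-14 = -5
item=-3: %3==0, count = (-5)+(-3) = -8
item=1: not %3==0, count = (-8)-1 = -9
item=1: not %3==0, count = (-9)-1 = -10
item=0: %3==0, count = (-10)+0 = -10
item=12: %3==0, count = (-10)+12 = 2
item=3: %3==0, count = 2+3 = 5
item=13: not %3==0, count = 5-13 = -8

-8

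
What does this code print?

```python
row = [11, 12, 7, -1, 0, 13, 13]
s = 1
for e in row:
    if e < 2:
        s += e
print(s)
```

e=11: not <2
e=12: not <2
e=7: not <2
e=-1: <2, s = 1+(-1) = 0
e=0: <2, s = 0+0 = 0
e=13: not <2
e=13: not <2

0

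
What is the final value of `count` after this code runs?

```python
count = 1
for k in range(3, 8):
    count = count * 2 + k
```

k=3: count = 1*2+3 = 5
k=4: count = 5*2+4 = 14
k=5: count = 14*2+5 = 33
k=6: count = 33*2+6 = 72
k=7: count = 72*2+7 = 151

151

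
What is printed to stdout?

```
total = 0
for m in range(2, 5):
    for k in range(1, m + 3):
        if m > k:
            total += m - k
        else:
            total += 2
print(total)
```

28

m=2,k=1: 2>1, total = 0+1 = 1
m=2,k=2: not 2>2, total = 1+2 = 3
m=2,k=3: not 2>3, total = 3+2 = 5
m=2,k=4: not 2>4, total = 5+2 = 7
m=3,k=1: 3>1, total = 7+2 = 9
m=3,k=2: 3>2, total = 9+1 = 10
m=3,k=3: not 3>3, total = 10+2 = 12
m=3,k=4: not 3>4, total = 12+2 = 14
m=3,k=5: not 3>5, total = 14+2 = 16
m=4,k=1: 4>1, total = 16+3 = 19
m=4,k=2: 4>2, total = 19+2 = 21
m=4,k=3: 4>3, total = 21+1 = 22
m=4,k=4: not 4>4, total = 22+2 = 24
m=4,k=5: not 4>5, total = 24+2 = 26
m=4,k=6: not 4>6, total = 26+2 = 28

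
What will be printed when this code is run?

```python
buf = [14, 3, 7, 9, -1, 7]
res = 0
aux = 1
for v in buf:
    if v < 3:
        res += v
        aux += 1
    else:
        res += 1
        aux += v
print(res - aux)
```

v=14: not <3, res = 0+1 = 1; aux=15
v=3: not <3, res = 1+1 = 2; aux=18
v=7: not <3, res = 2+1 = 3; aux=25
v=9: not <3, res = 3+1 = 4; aux=34
v=-1: <3, res = 4+(-1) = 3; aux=35
v=7: not <3, res = 3+1 = 4; aux=42
res-aux = 4-42 = -38

-38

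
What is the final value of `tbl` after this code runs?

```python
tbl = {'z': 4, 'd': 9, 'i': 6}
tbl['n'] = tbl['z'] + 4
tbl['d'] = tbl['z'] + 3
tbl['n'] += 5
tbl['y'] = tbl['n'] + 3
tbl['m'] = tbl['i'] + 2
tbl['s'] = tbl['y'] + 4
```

{'z': 4, 'd': 7, 'i': 6, 'n': 13, 'y': 16, 'm': 8, 's': 20}

tbl['n'] = tbl['z']+4 = 8 → {'z': 4, 'd': 9, 'i': 6, 'n': 8}
tbl['d'] = tbl['z']+3 = 7 → {'z': 4, 'd': 7, 'i': 6, 'n': 8}
tbl['n'] = 8+5 = 13 → {'z': 4, 'd': 7, 'i': 6, 'n': 13}
tbl['y'] = tbl['n']+3 = 16 → {'z': 4, 'd': 7, 'i': 6, 'n': 13, 'y': 16}
tbl['m'] = tbl['i']+2 = 8 → {'z': 4, 'd': 7, 'i': 6, 'n': 13, 'y': 16, 'm': 8}
tbl['s'] = tbl['y']+4 = 20 → {'z': 4, 'd': 7, 'i': 6, 'n': 13, 'y': 16, 'm': 8, 's': 20}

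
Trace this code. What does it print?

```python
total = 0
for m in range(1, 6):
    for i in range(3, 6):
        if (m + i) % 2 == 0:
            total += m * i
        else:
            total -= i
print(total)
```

m=1,i=3: even sum, total = 0+3 = 3
m=1,i=4: odd sum, total = 3-4 = -1
m=1,i=5: even sum, total = (-1)+5 = 4
m=2,i=3: odd sum, total = 4-3 = 1
m=2,i=4: even sum, total = 1+8 = 9
m=2,i=5: odd sum, total = 9-5 = 4
m=3,i=3: even sum, total = 4+9 = 13
m=3,i=4: odd sum, total = 13-4 = 9
m=3,i=5: even sum, total = 9+15 = 24
m=4,i=3: odd sum, total = 24-3 = 21
m=4,i=4: even sum, total = 21+16 = 37
m=4,i=5: odd sum, total = 37-5 = 32
m=5,i=3: even sum, total = 32+15 = 47
m=5,i=4: odd sum, total = 47-4 = 43
m=5,i=5: even sum, total = 43+25 = 68

68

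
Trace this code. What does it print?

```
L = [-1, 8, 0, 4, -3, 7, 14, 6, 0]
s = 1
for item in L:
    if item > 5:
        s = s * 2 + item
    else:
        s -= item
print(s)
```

150

item=-1: not >5, s = 1-(-1) = 2
item=8: >5, s = 2*2+8 = 12
item=0: not >5, s = 12-0 = 12
item=4: not >5, s = 12-4 = 8
item=-3: not >5, s = 8-(-3) = 11
item=7: >5, s = 11*2+7 = 29
item=14: >5, s = 29*2+14 = 72
item=6: >5, s = 72*2+6 = 150
item=0: not >5, s = 150-0 = 150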